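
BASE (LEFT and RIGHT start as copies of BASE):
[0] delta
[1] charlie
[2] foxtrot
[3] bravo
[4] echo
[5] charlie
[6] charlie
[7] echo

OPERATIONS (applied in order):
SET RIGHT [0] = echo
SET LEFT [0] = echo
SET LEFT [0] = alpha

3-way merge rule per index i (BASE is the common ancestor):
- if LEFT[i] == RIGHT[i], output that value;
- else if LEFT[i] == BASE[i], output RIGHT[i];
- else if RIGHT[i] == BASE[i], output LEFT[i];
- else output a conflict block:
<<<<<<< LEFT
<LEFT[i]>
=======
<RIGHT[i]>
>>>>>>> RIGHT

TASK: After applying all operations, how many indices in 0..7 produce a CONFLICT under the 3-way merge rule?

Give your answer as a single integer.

Final LEFT:  [alpha, charlie, foxtrot, bravo, echo, charlie, charlie, echo]
Final RIGHT: [echo, charlie, foxtrot, bravo, echo, charlie, charlie, echo]
i=0: BASE=delta L=alpha R=echo all differ -> CONFLICT
i=1: L=charlie R=charlie -> agree -> charlie
i=2: L=foxtrot R=foxtrot -> agree -> foxtrot
i=3: L=bravo R=bravo -> agree -> bravo
i=4: L=echo R=echo -> agree -> echo
i=5: L=charlie R=charlie -> agree -> charlie
i=6: L=charlie R=charlie -> agree -> charlie
i=7: L=echo R=echo -> agree -> echo
Conflict count: 1

Answer: 1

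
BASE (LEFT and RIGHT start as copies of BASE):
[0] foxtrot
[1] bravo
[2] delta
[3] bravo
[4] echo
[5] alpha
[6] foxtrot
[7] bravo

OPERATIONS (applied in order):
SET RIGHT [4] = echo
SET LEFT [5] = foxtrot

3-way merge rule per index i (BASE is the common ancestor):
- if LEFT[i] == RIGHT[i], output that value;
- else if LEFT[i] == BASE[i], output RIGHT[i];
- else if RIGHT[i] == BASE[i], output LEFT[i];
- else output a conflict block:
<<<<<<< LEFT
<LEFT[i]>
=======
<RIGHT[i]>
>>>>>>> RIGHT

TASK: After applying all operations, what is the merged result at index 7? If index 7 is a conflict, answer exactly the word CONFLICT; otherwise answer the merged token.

Final LEFT:  [foxtrot, bravo, delta, bravo, echo, foxtrot, foxtrot, bravo]
Final RIGHT: [foxtrot, bravo, delta, bravo, echo, alpha, foxtrot, bravo]
i=0: L=foxtrot R=foxtrot -> agree -> foxtrot
i=1: L=bravo R=bravo -> agree -> bravo
i=2: L=delta R=delta -> agree -> delta
i=3: L=bravo R=bravo -> agree -> bravo
i=4: L=echo R=echo -> agree -> echo
i=5: L=foxtrot, R=alpha=BASE -> take LEFT -> foxtrot
i=6: L=foxtrot R=foxtrot -> agree -> foxtrot
i=7: L=bravo R=bravo -> agree -> bravo
Index 7 -> bravo

Answer: bravo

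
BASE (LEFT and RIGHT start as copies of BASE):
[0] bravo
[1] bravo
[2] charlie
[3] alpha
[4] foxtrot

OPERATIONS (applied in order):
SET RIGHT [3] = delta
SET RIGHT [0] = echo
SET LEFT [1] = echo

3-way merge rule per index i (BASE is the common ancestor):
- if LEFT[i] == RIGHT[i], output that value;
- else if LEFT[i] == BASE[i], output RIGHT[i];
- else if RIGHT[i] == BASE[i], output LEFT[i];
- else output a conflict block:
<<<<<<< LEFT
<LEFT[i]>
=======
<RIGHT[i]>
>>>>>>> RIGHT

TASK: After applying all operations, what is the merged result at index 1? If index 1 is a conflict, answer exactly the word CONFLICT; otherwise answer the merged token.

Final LEFT:  [bravo, echo, charlie, alpha, foxtrot]
Final RIGHT: [echo, bravo, charlie, delta, foxtrot]
i=0: L=bravo=BASE, R=echo -> take RIGHT -> echo
i=1: L=echo, R=bravo=BASE -> take LEFT -> echo
i=2: L=charlie R=charlie -> agree -> charlie
i=3: L=alpha=BASE, R=delta -> take RIGHT -> delta
i=4: L=foxtrot R=foxtrot -> agree -> foxtrot
Index 1 -> echo

Answer: echo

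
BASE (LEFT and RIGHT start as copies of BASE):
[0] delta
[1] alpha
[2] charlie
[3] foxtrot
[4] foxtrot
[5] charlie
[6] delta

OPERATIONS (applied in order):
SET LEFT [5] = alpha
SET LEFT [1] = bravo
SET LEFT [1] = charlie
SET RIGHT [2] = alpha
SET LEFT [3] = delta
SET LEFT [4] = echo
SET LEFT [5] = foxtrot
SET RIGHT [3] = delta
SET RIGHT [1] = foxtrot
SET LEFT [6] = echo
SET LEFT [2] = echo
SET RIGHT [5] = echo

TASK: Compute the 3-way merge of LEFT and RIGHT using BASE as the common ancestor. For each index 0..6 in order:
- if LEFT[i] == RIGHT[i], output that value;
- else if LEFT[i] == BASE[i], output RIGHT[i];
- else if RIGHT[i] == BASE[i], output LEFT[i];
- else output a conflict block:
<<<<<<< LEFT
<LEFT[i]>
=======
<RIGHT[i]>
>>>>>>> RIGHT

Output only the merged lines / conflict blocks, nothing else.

Final LEFT:  [delta, charlie, echo, delta, echo, foxtrot, echo]
Final RIGHT: [delta, foxtrot, alpha, delta, foxtrot, echo, delta]
i=0: L=delta R=delta -> agree -> delta
i=1: BASE=alpha L=charlie R=foxtrot all differ -> CONFLICT
i=2: BASE=charlie L=echo R=alpha all differ -> CONFLICT
i=3: L=delta R=delta -> agree -> delta
i=4: L=echo, R=foxtrot=BASE -> take LEFT -> echo
i=5: BASE=charlie L=foxtrot R=echo all differ -> CONFLICT
i=6: L=echo, R=delta=BASE -> take LEFT -> echo

Answer: delta
<<<<<<< LEFT
charlie
=======
foxtrot
>>>>>>> RIGHT
<<<<<<< LEFT
echo
=======
alpha
>>>>>>> RIGHT
delta
echo
<<<<<<< LEFT
foxtrot
=======
echo
>>>>>>> RIGHT
echo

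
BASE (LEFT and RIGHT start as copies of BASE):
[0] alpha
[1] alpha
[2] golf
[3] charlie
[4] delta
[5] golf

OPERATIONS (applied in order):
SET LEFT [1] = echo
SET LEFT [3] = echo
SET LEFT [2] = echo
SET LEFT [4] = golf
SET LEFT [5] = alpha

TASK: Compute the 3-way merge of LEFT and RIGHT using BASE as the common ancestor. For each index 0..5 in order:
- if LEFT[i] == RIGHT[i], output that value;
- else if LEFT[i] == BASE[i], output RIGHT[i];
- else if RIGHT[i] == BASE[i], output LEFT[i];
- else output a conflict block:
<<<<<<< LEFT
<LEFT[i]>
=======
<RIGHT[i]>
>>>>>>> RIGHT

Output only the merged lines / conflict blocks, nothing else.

Answer: alpha
echo
echo
echo
golf
alpha

Derivation:
Final LEFT:  [alpha, echo, echo, echo, golf, alpha]
Final RIGHT: [alpha, alpha, golf, charlie, delta, golf]
i=0: L=alpha R=alpha -> agree -> alpha
i=1: L=echo, R=alpha=BASE -> take LEFT -> echo
i=2: L=echo, R=golf=BASE -> take LEFT -> echo
i=3: L=echo, R=charlie=BASE -> take LEFT -> echo
i=4: L=golf, R=delta=BASE -> take LEFT -> golf
i=5: L=alpha, R=golf=BASE -> take LEFT -> alpha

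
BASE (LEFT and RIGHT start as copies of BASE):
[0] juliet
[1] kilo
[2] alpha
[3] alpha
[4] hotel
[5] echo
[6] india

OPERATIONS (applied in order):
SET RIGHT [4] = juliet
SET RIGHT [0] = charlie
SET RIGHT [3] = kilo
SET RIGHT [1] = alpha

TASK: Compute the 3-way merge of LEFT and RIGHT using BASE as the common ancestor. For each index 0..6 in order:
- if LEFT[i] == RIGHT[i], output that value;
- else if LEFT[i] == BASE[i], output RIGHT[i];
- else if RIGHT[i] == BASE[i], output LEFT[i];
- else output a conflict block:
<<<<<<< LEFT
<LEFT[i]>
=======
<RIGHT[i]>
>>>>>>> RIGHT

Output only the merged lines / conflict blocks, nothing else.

Final LEFT:  [juliet, kilo, alpha, alpha, hotel, echo, india]
Final RIGHT: [charlie, alpha, alpha, kilo, juliet, echo, india]
i=0: L=juliet=BASE, R=charlie -> take RIGHT -> charlie
i=1: L=kilo=BASE, R=alpha -> take RIGHT -> alpha
i=2: L=alpha R=alpha -> agree -> alpha
i=3: L=alpha=BASE, R=kilo -> take RIGHT -> kilo
i=4: L=hotel=BASE, R=juliet -> take RIGHT -> juliet
i=5: L=echo R=echo -> agree -> echo
i=6: L=india R=india -> agree -> india

Answer: charlie
alpha
alpha
kilo
juliet
echo
india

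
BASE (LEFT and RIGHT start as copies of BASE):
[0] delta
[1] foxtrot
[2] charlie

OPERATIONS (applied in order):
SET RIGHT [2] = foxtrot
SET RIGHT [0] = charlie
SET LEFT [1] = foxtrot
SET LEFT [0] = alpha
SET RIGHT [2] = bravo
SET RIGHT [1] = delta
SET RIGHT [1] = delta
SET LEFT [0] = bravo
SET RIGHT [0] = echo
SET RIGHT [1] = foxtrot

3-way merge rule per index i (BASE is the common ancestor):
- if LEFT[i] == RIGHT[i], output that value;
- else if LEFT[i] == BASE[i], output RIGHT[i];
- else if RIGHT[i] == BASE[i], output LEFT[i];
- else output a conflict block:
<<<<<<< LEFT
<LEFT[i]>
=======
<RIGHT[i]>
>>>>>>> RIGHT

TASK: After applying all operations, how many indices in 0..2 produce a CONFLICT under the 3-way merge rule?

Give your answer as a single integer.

Answer: 1

Derivation:
Final LEFT:  [bravo, foxtrot, charlie]
Final RIGHT: [echo, foxtrot, bravo]
i=0: BASE=delta L=bravo R=echo all differ -> CONFLICT
i=1: L=foxtrot R=foxtrot -> agree -> foxtrot
i=2: L=charlie=BASE, R=bravo -> take RIGHT -> bravo
Conflict count: 1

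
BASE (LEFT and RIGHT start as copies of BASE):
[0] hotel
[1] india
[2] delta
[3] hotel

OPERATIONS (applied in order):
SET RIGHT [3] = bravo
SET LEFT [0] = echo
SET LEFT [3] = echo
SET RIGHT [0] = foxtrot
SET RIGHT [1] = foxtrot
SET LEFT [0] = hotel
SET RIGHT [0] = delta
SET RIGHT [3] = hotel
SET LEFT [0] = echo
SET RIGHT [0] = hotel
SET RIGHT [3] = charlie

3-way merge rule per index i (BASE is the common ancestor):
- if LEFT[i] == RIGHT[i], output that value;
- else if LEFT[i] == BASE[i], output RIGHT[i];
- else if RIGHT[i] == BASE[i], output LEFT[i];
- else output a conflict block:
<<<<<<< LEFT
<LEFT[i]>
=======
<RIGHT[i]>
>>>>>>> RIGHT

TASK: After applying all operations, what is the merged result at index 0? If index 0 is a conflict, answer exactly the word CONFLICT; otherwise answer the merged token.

Final LEFT:  [echo, india, delta, echo]
Final RIGHT: [hotel, foxtrot, delta, charlie]
i=0: L=echo, R=hotel=BASE -> take LEFT -> echo
i=1: L=india=BASE, R=foxtrot -> take RIGHT -> foxtrot
i=2: L=delta R=delta -> agree -> delta
i=3: BASE=hotel L=echo R=charlie all differ -> CONFLICT
Index 0 -> echo

Answer: echo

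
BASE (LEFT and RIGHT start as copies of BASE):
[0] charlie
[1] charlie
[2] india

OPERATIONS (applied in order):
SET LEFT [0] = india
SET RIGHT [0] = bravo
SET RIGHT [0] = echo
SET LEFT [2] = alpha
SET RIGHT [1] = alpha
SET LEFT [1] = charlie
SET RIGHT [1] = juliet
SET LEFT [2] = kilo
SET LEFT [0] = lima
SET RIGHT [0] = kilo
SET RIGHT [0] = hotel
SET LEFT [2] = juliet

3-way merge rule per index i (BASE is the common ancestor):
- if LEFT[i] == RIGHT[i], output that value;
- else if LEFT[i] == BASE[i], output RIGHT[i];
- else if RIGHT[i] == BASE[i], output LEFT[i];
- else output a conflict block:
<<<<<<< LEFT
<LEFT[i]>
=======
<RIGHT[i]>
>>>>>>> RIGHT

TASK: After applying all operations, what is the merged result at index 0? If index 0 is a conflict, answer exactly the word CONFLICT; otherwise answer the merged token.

Final LEFT:  [lima, charlie, juliet]
Final RIGHT: [hotel, juliet, india]
i=0: BASE=charlie L=lima R=hotel all differ -> CONFLICT
i=1: L=charlie=BASE, R=juliet -> take RIGHT -> juliet
i=2: L=juliet, R=india=BASE -> take LEFT -> juliet
Index 0 -> CONFLICT

Answer: CONFLICT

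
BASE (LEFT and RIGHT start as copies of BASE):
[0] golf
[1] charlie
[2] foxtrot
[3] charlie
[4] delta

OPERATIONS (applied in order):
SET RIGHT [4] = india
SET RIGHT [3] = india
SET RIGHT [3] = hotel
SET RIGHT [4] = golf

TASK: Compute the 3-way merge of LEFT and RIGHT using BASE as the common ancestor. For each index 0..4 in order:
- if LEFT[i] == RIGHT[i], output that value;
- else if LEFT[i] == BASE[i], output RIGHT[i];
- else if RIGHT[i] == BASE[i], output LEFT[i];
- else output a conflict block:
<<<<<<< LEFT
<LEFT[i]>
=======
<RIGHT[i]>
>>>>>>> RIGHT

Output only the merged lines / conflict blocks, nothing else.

Final LEFT:  [golf, charlie, foxtrot, charlie, delta]
Final RIGHT: [golf, charlie, foxtrot, hotel, golf]
i=0: L=golf R=golf -> agree -> golf
i=1: L=charlie R=charlie -> agree -> charlie
i=2: L=foxtrot R=foxtrot -> agree -> foxtrot
i=3: L=charlie=BASE, R=hotel -> take RIGHT -> hotel
i=4: L=delta=BASE, R=golf -> take RIGHT -> golf

Answer: golf
charlie
foxtrot
hotel
golf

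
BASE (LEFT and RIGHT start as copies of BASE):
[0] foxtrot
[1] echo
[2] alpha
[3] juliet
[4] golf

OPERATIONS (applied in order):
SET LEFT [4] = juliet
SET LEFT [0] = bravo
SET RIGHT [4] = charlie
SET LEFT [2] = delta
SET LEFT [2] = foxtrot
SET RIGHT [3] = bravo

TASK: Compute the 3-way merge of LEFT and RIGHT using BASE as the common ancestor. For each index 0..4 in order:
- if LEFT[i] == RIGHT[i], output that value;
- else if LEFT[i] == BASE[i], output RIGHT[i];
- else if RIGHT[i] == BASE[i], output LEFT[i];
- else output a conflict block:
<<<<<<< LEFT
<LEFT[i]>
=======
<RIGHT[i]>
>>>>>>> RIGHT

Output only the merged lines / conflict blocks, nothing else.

Answer: bravo
echo
foxtrot
bravo
<<<<<<< LEFT
juliet
=======
charlie
>>>>>>> RIGHT

Derivation:
Final LEFT:  [bravo, echo, foxtrot, juliet, juliet]
Final RIGHT: [foxtrot, echo, alpha, bravo, charlie]
i=0: L=bravo, R=foxtrot=BASE -> take LEFT -> bravo
i=1: L=echo R=echo -> agree -> echo
i=2: L=foxtrot, R=alpha=BASE -> take LEFT -> foxtrot
i=3: L=juliet=BASE, R=bravo -> take RIGHT -> bravo
i=4: BASE=golf L=juliet R=charlie all differ -> CONFLICT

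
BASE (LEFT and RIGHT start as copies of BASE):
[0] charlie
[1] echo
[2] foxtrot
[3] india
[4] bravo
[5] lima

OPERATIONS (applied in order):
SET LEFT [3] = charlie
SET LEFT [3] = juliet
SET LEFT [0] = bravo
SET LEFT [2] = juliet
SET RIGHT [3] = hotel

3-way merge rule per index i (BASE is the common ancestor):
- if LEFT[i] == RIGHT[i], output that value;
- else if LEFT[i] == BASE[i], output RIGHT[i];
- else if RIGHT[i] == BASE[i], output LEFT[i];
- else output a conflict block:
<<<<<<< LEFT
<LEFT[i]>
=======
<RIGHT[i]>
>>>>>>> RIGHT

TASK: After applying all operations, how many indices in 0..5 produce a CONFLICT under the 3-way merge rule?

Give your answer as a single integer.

Final LEFT:  [bravo, echo, juliet, juliet, bravo, lima]
Final RIGHT: [charlie, echo, foxtrot, hotel, bravo, lima]
i=0: L=bravo, R=charlie=BASE -> take LEFT -> bravo
i=1: L=echo R=echo -> agree -> echo
i=2: L=juliet, R=foxtrot=BASE -> take LEFT -> juliet
i=3: BASE=india L=juliet R=hotel all differ -> CONFLICT
i=4: L=bravo R=bravo -> agree -> bravo
i=5: L=lima R=lima -> agree -> lima
Conflict count: 1

Answer: 1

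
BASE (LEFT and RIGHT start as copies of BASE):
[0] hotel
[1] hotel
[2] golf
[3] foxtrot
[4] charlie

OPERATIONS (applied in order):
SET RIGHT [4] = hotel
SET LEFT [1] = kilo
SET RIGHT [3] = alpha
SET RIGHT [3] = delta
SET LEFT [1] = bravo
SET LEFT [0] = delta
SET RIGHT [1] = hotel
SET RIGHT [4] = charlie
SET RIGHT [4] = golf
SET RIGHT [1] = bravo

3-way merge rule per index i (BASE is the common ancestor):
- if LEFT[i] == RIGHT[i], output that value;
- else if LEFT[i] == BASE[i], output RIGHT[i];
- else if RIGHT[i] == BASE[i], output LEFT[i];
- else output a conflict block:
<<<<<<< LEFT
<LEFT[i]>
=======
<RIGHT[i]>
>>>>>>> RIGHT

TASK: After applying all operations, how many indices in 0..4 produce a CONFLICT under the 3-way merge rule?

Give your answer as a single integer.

Final LEFT:  [delta, bravo, golf, foxtrot, charlie]
Final RIGHT: [hotel, bravo, golf, delta, golf]
i=0: L=delta, R=hotel=BASE -> take LEFT -> delta
i=1: L=bravo R=bravo -> agree -> bravo
i=2: L=golf R=golf -> agree -> golf
i=3: L=foxtrot=BASE, R=delta -> take RIGHT -> delta
i=4: L=charlie=BASE, R=golf -> take RIGHT -> golf
Conflict count: 0

Answer: 0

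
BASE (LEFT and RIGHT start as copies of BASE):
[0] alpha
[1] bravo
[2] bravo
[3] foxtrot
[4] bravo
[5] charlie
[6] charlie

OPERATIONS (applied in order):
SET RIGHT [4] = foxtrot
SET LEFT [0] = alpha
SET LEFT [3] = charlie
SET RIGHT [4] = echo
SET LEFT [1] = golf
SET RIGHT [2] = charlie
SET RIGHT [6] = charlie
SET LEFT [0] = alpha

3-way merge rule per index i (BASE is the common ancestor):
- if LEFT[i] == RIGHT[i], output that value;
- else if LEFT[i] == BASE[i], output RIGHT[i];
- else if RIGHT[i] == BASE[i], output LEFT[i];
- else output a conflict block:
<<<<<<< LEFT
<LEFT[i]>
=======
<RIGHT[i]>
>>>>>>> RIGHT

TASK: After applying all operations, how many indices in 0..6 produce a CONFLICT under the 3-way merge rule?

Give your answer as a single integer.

Final LEFT:  [alpha, golf, bravo, charlie, bravo, charlie, charlie]
Final RIGHT: [alpha, bravo, charlie, foxtrot, echo, charlie, charlie]
i=0: L=alpha R=alpha -> agree -> alpha
i=1: L=golf, R=bravo=BASE -> take LEFT -> golf
i=2: L=bravo=BASE, R=charlie -> take RIGHT -> charlie
i=3: L=charlie, R=foxtrot=BASE -> take LEFT -> charlie
i=4: L=bravo=BASE, R=echo -> take RIGHT -> echo
i=5: L=charlie R=charlie -> agree -> charlie
i=6: L=charlie R=charlie -> agree -> charlie
Conflict count: 0

Answer: 0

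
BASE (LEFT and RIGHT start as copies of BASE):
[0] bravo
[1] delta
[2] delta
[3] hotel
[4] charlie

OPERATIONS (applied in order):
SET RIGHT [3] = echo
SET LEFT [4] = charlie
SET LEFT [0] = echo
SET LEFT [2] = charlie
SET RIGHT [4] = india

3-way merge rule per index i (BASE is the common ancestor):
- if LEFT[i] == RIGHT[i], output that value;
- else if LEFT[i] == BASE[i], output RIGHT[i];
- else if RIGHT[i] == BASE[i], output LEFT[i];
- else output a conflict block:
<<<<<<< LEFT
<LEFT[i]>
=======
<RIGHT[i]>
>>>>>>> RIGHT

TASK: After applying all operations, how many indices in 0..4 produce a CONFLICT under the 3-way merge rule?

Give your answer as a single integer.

Answer: 0

Derivation:
Final LEFT:  [echo, delta, charlie, hotel, charlie]
Final RIGHT: [bravo, delta, delta, echo, india]
i=0: L=echo, R=bravo=BASE -> take LEFT -> echo
i=1: L=delta R=delta -> agree -> delta
i=2: L=charlie, R=delta=BASE -> take LEFT -> charlie
i=3: L=hotel=BASE, R=echo -> take RIGHT -> echo
i=4: L=charlie=BASE, R=india -> take RIGHT -> india
Conflict count: 0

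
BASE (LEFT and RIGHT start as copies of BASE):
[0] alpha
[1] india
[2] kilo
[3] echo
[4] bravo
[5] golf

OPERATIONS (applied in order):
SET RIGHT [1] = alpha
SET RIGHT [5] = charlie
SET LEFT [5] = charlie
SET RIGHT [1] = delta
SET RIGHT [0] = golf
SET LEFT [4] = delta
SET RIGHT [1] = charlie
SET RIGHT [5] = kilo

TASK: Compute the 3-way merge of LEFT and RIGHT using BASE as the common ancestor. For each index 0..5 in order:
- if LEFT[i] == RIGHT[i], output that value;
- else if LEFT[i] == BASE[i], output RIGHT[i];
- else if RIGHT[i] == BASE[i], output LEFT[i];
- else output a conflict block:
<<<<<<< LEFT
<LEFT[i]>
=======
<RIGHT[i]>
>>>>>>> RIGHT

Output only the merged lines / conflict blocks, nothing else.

Final LEFT:  [alpha, india, kilo, echo, delta, charlie]
Final RIGHT: [golf, charlie, kilo, echo, bravo, kilo]
i=0: L=alpha=BASE, R=golf -> take RIGHT -> golf
i=1: L=india=BASE, R=charlie -> take RIGHT -> charlie
i=2: L=kilo R=kilo -> agree -> kilo
i=3: L=echo R=echo -> agree -> echo
i=4: L=delta, R=bravo=BASE -> take LEFT -> delta
i=5: BASE=golf L=charlie R=kilo all differ -> CONFLICT

Answer: golf
charlie
kilo
echo
delta
<<<<<<< LEFT
charlie
=======
kilo
>>>>>>> RIGHT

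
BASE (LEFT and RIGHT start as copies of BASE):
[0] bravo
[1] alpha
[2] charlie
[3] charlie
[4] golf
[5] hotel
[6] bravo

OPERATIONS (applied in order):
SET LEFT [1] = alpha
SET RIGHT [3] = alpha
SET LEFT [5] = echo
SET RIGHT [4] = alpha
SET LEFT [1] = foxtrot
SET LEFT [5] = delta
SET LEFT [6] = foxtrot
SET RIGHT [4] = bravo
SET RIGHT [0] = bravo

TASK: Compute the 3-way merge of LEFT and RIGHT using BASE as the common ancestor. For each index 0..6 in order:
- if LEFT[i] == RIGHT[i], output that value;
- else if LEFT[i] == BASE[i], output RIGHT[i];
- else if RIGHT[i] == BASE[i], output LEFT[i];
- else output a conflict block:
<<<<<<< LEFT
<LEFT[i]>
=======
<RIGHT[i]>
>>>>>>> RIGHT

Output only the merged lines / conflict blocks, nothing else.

Answer: bravo
foxtrot
charlie
alpha
bravo
delta
foxtrot

Derivation:
Final LEFT:  [bravo, foxtrot, charlie, charlie, golf, delta, foxtrot]
Final RIGHT: [bravo, alpha, charlie, alpha, bravo, hotel, bravo]
i=0: L=bravo R=bravo -> agree -> bravo
i=1: L=foxtrot, R=alpha=BASE -> take LEFT -> foxtrot
i=2: L=charlie R=charlie -> agree -> charlie
i=3: L=charlie=BASE, R=alpha -> take RIGHT -> alpha
i=4: L=golf=BASE, R=bravo -> take RIGHT -> bravo
i=5: L=delta, R=hotel=BASE -> take LEFT -> delta
i=6: L=foxtrot, R=bravo=BASE -> take LEFT -> foxtrot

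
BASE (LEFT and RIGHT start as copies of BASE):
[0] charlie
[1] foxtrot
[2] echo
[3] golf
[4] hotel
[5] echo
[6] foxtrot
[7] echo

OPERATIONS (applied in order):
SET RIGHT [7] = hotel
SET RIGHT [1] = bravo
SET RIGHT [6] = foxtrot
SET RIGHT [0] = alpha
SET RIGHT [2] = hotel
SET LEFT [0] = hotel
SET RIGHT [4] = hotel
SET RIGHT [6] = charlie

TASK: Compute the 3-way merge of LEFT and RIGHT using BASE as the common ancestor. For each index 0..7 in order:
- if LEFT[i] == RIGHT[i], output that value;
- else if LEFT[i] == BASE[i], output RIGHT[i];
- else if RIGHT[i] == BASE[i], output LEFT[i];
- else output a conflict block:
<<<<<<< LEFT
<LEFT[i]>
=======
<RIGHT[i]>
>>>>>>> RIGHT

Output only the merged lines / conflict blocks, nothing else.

Answer: <<<<<<< LEFT
hotel
=======
alpha
>>>>>>> RIGHT
bravo
hotel
golf
hotel
echo
charlie
hotel

Derivation:
Final LEFT:  [hotel, foxtrot, echo, golf, hotel, echo, foxtrot, echo]
Final RIGHT: [alpha, bravo, hotel, golf, hotel, echo, charlie, hotel]
i=0: BASE=charlie L=hotel R=alpha all differ -> CONFLICT
i=1: L=foxtrot=BASE, R=bravo -> take RIGHT -> bravo
i=2: L=echo=BASE, R=hotel -> take RIGHT -> hotel
i=3: L=golf R=golf -> agree -> golf
i=4: L=hotel R=hotel -> agree -> hotel
i=5: L=echo R=echo -> agree -> echo
i=6: L=foxtrot=BASE, R=charlie -> take RIGHT -> charlie
i=7: L=echo=BASE, R=hotel -> take RIGHT -> hotel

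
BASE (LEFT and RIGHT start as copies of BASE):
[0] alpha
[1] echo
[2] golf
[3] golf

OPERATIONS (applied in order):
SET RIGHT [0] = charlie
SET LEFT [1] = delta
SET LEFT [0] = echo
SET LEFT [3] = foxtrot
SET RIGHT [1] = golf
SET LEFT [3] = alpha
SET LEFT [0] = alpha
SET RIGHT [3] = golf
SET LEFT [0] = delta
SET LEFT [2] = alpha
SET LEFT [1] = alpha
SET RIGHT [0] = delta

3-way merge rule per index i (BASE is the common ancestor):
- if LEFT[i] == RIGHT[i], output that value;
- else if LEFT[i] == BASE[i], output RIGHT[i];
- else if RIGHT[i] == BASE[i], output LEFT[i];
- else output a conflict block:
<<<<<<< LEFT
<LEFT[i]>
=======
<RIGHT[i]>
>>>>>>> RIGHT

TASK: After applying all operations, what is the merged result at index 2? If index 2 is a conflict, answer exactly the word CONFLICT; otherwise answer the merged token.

Final LEFT:  [delta, alpha, alpha, alpha]
Final RIGHT: [delta, golf, golf, golf]
i=0: L=delta R=delta -> agree -> delta
i=1: BASE=echo L=alpha R=golf all differ -> CONFLICT
i=2: L=alpha, R=golf=BASE -> take LEFT -> alpha
i=3: L=alpha, R=golf=BASE -> take LEFT -> alpha
Index 2 -> alpha

Answer: alpha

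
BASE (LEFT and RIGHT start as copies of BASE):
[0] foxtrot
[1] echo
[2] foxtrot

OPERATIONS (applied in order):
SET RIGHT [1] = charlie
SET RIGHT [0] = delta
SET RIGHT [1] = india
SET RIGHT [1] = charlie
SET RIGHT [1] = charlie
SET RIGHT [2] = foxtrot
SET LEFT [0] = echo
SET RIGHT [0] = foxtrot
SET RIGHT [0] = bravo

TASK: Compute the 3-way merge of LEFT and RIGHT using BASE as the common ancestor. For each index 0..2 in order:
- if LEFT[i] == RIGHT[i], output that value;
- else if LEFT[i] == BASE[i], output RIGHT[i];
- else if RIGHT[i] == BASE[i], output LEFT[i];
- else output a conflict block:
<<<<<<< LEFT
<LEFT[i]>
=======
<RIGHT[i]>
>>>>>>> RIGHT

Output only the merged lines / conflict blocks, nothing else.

Answer: <<<<<<< LEFT
echo
=======
bravo
>>>>>>> RIGHT
charlie
foxtrot

Derivation:
Final LEFT:  [echo, echo, foxtrot]
Final RIGHT: [bravo, charlie, foxtrot]
i=0: BASE=foxtrot L=echo R=bravo all differ -> CONFLICT
i=1: L=echo=BASE, R=charlie -> take RIGHT -> charlie
i=2: L=foxtrot R=foxtrot -> agree -> foxtrot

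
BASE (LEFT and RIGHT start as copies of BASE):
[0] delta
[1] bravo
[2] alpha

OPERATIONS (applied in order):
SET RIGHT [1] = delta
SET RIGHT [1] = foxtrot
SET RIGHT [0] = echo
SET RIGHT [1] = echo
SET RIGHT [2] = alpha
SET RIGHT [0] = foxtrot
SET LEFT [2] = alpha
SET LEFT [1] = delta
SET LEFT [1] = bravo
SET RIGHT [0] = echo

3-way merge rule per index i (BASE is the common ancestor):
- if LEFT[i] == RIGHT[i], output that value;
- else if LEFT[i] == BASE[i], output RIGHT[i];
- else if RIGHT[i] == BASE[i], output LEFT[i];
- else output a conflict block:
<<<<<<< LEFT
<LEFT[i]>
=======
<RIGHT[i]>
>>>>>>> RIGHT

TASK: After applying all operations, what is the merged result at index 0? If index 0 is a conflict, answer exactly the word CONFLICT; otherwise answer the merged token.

Final LEFT:  [delta, bravo, alpha]
Final RIGHT: [echo, echo, alpha]
i=0: L=delta=BASE, R=echo -> take RIGHT -> echo
i=1: L=bravo=BASE, R=echo -> take RIGHT -> echo
i=2: L=alpha R=alpha -> agree -> alpha
Index 0 -> echo

Answer: echo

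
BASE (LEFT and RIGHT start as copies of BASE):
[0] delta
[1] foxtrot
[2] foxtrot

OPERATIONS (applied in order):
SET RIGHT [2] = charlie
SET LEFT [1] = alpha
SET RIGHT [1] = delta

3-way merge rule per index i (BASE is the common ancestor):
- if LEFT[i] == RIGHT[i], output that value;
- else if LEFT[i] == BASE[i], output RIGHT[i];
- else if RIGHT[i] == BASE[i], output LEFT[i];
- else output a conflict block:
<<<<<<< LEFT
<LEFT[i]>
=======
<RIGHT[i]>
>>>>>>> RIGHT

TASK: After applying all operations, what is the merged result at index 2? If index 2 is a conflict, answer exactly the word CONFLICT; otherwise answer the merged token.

Answer: charlie

Derivation:
Final LEFT:  [delta, alpha, foxtrot]
Final RIGHT: [delta, delta, charlie]
i=0: L=delta R=delta -> agree -> delta
i=1: BASE=foxtrot L=alpha R=delta all differ -> CONFLICT
i=2: L=foxtrot=BASE, R=charlie -> take RIGHT -> charlie
Index 2 -> charlie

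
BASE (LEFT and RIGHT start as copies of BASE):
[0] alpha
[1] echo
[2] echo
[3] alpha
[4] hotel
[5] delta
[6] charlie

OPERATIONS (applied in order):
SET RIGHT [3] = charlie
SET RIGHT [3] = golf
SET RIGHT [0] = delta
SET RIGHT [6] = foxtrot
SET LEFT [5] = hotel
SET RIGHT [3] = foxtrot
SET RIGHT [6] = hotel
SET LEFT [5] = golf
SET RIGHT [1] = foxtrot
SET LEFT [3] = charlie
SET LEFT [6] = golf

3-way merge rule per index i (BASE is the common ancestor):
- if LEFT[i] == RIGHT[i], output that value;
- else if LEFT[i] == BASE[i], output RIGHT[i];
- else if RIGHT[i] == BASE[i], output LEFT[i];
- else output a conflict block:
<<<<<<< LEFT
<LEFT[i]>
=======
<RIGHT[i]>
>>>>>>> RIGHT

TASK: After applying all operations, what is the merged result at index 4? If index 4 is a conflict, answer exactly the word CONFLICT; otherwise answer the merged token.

Answer: hotel

Derivation:
Final LEFT:  [alpha, echo, echo, charlie, hotel, golf, golf]
Final RIGHT: [delta, foxtrot, echo, foxtrot, hotel, delta, hotel]
i=0: L=alpha=BASE, R=delta -> take RIGHT -> delta
i=1: L=echo=BASE, R=foxtrot -> take RIGHT -> foxtrot
i=2: L=echo R=echo -> agree -> echo
i=3: BASE=alpha L=charlie R=foxtrot all differ -> CONFLICT
i=4: L=hotel R=hotel -> agree -> hotel
i=5: L=golf, R=delta=BASE -> take LEFT -> golf
i=6: BASE=charlie L=golf R=hotel all differ -> CONFLICT
Index 4 -> hotel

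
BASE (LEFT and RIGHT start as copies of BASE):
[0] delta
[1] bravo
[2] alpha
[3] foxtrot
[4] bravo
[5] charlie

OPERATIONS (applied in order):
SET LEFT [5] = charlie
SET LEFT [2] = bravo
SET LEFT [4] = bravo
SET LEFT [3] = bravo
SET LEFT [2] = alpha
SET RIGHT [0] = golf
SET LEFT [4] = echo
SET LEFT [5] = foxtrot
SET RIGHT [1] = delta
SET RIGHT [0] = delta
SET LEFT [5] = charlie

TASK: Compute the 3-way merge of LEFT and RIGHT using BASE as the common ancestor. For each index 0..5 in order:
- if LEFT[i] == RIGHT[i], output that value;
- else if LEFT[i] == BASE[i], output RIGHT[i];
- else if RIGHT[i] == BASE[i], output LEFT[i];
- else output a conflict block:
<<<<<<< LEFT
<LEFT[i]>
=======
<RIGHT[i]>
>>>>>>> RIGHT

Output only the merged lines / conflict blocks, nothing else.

Answer: delta
delta
alpha
bravo
echo
charlie

Derivation:
Final LEFT:  [delta, bravo, alpha, bravo, echo, charlie]
Final RIGHT: [delta, delta, alpha, foxtrot, bravo, charlie]
i=0: L=delta R=delta -> agree -> delta
i=1: L=bravo=BASE, R=delta -> take RIGHT -> delta
i=2: L=alpha R=alpha -> agree -> alpha
i=3: L=bravo, R=foxtrot=BASE -> take LEFT -> bravo
i=4: L=echo, R=bravo=BASE -> take LEFT -> echo
i=5: L=charlie R=charlie -> agree -> charlie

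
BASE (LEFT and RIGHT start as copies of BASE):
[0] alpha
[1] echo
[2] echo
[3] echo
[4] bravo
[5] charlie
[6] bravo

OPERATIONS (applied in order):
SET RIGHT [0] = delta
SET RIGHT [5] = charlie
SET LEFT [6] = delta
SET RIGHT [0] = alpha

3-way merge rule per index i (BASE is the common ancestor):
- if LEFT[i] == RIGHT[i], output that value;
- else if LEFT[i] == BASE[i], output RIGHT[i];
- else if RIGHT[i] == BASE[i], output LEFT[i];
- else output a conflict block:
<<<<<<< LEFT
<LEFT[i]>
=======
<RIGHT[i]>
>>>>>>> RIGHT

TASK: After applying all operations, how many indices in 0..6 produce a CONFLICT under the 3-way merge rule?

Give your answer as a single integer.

Answer: 0

Derivation:
Final LEFT:  [alpha, echo, echo, echo, bravo, charlie, delta]
Final RIGHT: [alpha, echo, echo, echo, bravo, charlie, bravo]
i=0: L=alpha R=alpha -> agree -> alpha
i=1: L=echo R=echo -> agree -> echo
i=2: L=echo R=echo -> agree -> echo
i=3: L=echo R=echo -> agree -> echo
i=4: L=bravo R=bravo -> agree -> bravo
i=5: L=charlie R=charlie -> agree -> charlie
i=6: L=delta, R=bravo=BASE -> take LEFT -> delta
Conflict count: 0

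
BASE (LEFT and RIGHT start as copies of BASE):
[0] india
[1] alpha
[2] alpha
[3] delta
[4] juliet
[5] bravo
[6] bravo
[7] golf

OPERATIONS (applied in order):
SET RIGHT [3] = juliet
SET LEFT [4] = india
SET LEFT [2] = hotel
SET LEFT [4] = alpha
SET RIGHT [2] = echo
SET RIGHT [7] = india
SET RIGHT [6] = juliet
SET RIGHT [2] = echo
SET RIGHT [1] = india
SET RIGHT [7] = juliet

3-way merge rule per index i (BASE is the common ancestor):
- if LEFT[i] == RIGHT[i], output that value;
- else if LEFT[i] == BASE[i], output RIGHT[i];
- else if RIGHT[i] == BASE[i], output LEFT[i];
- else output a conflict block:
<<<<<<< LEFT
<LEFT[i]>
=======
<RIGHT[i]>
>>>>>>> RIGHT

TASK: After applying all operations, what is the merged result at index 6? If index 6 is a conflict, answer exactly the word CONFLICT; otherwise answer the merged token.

Answer: juliet

Derivation:
Final LEFT:  [india, alpha, hotel, delta, alpha, bravo, bravo, golf]
Final RIGHT: [india, india, echo, juliet, juliet, bravo, juliet, juliet]
i=0: L=india R=india -> agree -> india
i=1: L=alpha=BASE, R=india -> take RIGHT -> india
i=2: BASE=alpha L=hotel R=echo all differ -> CONFLICT
i=3: L=delta=BASE, R=juliet -> take RIGHT -> juliet
i=4: L=alpha, R=juliet=BASE -> take LEFT -> alpha
i=5: L=bravo R=bravo -> agree -> bravo
i=6: L=bravo=BASE, R=juliet -> take RIGHT -> juliet
i=7: L=golf=BASE, R=juliet -> take RIGHT -> juliet
Index 6 -> juliet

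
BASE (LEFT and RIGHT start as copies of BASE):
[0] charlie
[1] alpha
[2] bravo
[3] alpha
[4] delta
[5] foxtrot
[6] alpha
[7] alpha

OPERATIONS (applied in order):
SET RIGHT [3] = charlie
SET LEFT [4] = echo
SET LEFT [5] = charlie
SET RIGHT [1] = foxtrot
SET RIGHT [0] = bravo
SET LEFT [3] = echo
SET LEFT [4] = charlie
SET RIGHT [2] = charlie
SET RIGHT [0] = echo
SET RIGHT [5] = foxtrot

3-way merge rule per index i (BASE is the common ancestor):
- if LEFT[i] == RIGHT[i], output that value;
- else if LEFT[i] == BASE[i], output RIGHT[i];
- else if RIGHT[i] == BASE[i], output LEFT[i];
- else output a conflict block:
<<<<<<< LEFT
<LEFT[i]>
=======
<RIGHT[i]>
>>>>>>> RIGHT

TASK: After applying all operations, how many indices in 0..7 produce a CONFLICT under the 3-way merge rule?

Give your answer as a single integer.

Final LEFT:  [charlie, alpha, bravo, echo, charlie, charlie, alpha, alpha]
Final RIGHT: [echo, foxtrot, charlie, charlie, delta, foxtrot, alpha, alpha]
i=0: L=charlie=BASE, R=echo -> take RIGHT -> echo
i=1: L=alpha=BASE, R=foxtrot -> take RIGHT -> foxtrot
i=2: L=bravo=BASE, R=charlie -> take RIGHT -> charlie
i=3: BASE=alpha L=echo R=charlie all differ -> CONFLICT
i=4: L=charlie, R=delta=BASE -> take LEFT -> charlie
i=5: L=charlie, R=foxtrot=BASE -> take LEFT -> charlie
i=6: L=alpha R=alpha -> agree -> alpha
i=7: L=alpha R=alpha -> agree -> alpha
Conflict count: 1

Answer: 1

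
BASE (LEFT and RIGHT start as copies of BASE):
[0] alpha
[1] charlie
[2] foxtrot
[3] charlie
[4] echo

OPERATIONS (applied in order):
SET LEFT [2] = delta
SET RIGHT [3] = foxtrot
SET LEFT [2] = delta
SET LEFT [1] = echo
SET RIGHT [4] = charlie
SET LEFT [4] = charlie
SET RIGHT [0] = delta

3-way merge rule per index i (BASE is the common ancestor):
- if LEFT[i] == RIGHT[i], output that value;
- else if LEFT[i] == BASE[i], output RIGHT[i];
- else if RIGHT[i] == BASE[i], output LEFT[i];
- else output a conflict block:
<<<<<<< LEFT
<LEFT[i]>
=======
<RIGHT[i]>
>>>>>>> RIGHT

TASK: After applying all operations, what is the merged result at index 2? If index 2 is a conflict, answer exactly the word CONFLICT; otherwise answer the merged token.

Answer: delta

Derivation:
Final LEFT:  [alpha, echo, delta, charlie, charlie]
Final RIGHT: [delta, charlie, foxtrot, foxtrot, charlie]
i=0: L=alpha=BASE, R=delta -> take RIGHT -> delta
i=1: L=echo, R=charlie=BASE -> take LEFT -> echo
i=2: L=delta, R=foxtrot=BASE -> take LEFT -> delta
i=3: L=charlie=BASE, R=foxtrot -> take RIGHT -> foxtrot
i=4: L=charlie R=charlie -> agree -> charlie
Index 2 -> delta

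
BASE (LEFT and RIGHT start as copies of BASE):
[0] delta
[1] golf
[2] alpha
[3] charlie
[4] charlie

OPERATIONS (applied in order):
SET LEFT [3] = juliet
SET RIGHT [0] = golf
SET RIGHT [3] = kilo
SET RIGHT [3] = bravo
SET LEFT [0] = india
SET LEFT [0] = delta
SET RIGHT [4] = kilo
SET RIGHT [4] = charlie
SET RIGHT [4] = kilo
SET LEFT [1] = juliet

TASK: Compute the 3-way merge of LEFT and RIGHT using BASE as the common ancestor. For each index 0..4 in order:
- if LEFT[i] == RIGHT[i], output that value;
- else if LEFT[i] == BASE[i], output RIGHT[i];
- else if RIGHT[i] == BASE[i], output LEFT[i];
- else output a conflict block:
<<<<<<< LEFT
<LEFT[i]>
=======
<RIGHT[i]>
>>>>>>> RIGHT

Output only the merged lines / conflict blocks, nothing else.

Final LEFT:  [delta, juliet, alpha, juliet, charlie]
Final RIGHT: [golf, golf, alpha, bravo, kilo]
i=0: L=delta=BASE, R=golf -> take RIGHT -> golf
i=1: L=juliet, R=golf=BASE -> take LEFT -> juliet
i=2: L=alpha R=alpha -> agree -> alpha
i=3: BASE=charlie L=juliet R=bravo all differ -> CONFLICT
i=4: L=charlie=BASE, R=kilo -> take RIGHT -> kilo

Answer: golf
juliet
alpha
<<<<<<< LEFT
juliet
=======
bravo
>>>>>>> RIGHT
kilo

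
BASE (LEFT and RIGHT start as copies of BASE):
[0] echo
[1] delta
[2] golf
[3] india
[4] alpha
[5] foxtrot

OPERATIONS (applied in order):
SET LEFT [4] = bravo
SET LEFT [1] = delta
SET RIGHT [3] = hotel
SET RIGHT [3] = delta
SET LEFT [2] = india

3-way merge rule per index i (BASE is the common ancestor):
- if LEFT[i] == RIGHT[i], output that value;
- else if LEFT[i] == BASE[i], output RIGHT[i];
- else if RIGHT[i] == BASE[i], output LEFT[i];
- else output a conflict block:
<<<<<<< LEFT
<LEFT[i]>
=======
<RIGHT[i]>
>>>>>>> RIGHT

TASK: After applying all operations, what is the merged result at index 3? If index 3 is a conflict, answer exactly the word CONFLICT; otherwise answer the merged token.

Answer: delta

Derivation:
Final LEFT:  [echo, delta, india, india, bravo, foxtrot]
Final RIGHT: [echo, delta, golf, delta, alpha, foxtrot]
i=0: L=echo R=echo -> agree -> echo
i=1: L=delta R=delta -> agree -> delta
i=2: L=india, R=golf=BASE -> take LEFT -> india
i=3: L=india=BASE, R=delta -> take RIGHT -> delta
i=4: L=bravo, R=alpha=BASE -> take LEFT -> bravo
i=5: L=foxtrot R=foxtrot -> agree -> foxtrot
Index 3 -> delta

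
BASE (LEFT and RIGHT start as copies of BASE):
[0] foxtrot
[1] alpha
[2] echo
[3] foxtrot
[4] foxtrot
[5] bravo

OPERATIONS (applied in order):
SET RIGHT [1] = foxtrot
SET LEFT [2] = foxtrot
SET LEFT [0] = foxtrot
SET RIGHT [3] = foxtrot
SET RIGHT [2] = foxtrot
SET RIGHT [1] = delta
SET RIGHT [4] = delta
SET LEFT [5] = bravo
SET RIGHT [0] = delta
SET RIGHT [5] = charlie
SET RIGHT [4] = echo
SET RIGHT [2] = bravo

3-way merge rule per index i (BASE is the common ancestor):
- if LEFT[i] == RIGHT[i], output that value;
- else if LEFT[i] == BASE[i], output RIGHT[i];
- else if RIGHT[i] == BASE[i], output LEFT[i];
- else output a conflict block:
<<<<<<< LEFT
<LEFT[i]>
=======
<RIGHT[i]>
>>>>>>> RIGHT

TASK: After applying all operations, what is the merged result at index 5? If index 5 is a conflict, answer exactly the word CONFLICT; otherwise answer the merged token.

Final LEFT:  [foxtrot, alpha, foxtrot, foxtrot, foxtrot, bravo]
Final RIGHT: [delta, delta, bravo, foxtrot, echo, charlie]
i=0: L=foxtrot=BASE, R=delta -> take RIGHT -> delta
i=1: L=alpha=BASE, R=delta -> take RIGHT -> delta
i=2: BASE=echo L=foxtrot R=bravo all differ -> CONFLICT
i=3: L=foxtrot R=foxtrot -> agree -> foxtrot
i=4: L=foxtrot=BASE, R=echo -> take RIGHT -> echo
i=5: L=bravo=BASE, R=charlie -> take RIGHT -> charlie
Index 5 -> charlie

Answer: charlie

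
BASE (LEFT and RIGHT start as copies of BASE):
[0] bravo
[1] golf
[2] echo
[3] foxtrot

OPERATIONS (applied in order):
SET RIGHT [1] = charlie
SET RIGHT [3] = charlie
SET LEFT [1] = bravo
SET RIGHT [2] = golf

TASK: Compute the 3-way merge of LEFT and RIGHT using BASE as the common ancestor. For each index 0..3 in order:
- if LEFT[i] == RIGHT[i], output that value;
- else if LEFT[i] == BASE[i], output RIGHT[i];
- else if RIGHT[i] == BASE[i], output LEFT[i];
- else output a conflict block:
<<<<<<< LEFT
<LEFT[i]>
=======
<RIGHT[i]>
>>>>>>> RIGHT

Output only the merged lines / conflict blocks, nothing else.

Answer: bravo
<<<<<<< LEFT
bravo
=======
charlie
>>>>>>> RIGHT
golf
charlie

Derivation:
Final LEFT:  [bravo, bravo, echo, foxtrot]
Final RIGHT: [bravo, charlie, golf, charlie]
i=0: L=bravo R=bravo -> agree -> bravo
i=1: BASE=golf L=bravo R=charlie all differ -> CONFLICT
i=2: L=echo=BASE, R=golf -> take RIGHT -> golf
i=3: L=foxtrot=BASE, R=charlie -> take RIGHT -> charlie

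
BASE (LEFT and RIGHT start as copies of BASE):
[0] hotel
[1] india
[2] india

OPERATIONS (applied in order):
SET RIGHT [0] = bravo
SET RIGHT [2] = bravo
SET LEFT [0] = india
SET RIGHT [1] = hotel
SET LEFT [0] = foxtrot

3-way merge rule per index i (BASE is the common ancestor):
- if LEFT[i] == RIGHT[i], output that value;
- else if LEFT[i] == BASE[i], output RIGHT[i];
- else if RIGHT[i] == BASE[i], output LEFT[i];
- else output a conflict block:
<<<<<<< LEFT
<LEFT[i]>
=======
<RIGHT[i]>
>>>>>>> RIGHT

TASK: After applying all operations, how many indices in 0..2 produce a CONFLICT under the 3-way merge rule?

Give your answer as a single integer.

Answer: 1

Derivation:
Final LEFT:  [foxtrot, india, india]
Final RIGHT: [bravo, hotel, bravo]
i=0: BASE=hotel L=foxtrot R=bravo all differ -> CONFLICT
i=1: L=india=BASE, R=hotel -> take RIGHT -> hotel
i=2: L=india=BASE, R=bravo -> take RIGHT -> bravo
Conflict count: 1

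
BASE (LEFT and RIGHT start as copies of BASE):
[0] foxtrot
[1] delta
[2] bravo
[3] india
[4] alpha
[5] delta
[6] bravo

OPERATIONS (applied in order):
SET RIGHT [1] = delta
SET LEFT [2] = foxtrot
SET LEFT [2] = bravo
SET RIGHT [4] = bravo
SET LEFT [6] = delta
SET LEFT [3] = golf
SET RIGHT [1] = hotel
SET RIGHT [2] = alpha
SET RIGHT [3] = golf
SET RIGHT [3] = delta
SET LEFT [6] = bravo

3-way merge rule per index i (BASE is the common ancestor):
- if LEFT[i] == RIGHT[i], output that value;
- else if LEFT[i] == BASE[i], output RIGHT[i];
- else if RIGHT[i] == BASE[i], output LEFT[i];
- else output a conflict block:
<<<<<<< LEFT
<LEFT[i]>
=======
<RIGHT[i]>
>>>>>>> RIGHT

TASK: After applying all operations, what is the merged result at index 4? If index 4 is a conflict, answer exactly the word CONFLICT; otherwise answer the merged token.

Answer: bravo

Derivation:
Final LEFT:  [foxtrot, delta, bravo, golf, alpha, delta, bravo]
Final RIGHT: [foxtrot, hotel, alpha, delta, bravo, delta, bravo]
i=0: L=foxtrot R=foxtrot -> agree -> foxtrot
i=1: L=delta=BASE, R=hotel -> take RIGHT -> hotel
i=2: L=bravo=BASE, R=alpha -> take RIGHT -> alpha
i=3: BASE=india L=golf R=delta all differ -> CONFLICT
i=4: L=alpha=BASE, R=bravo -> take RIGHT -> bravo
i=5: L=delta R=delta -> agree -> delta
i=6: L=bravo R=bravo -> agree -> bravo
Index 4 -> bravo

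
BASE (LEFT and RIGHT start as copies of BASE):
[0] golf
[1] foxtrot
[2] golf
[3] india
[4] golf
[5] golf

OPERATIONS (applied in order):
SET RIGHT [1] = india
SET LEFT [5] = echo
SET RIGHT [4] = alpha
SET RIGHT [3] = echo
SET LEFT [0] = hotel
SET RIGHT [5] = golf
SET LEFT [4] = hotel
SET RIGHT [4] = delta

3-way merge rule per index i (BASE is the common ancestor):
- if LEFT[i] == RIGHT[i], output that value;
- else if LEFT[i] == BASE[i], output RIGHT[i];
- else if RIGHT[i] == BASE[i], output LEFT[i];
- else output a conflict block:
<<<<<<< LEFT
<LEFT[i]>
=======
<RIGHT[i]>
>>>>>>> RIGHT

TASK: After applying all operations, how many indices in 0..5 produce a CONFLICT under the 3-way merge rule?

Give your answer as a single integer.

Final LEFT:  [hotel, foxtrot, golf, india, hotel, echo]
Final RIGHT: [golf, india, golf, echo, delta, golf]
i=0: L=hotel, R=golf=BASE -> take LEFT -> hotel
i=1: L=foxtrot=BASE, R=india -> take RIGHT -> india
i=2: L=golf R=golf -> agree -> golf
i=3: L=india=BASE, R=echo -> take RIGHT -> echo
i=4: BASE=golf L=hotel R=delta all differ -> CONFLICT
i=5: L=echo, R=golf=BASE -> take LEFT -> echo
Conflict count: 1

Answer: 1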